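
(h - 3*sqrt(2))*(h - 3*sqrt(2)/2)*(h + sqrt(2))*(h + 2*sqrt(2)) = h^4 - 3*sqrt(2)*h^3/2 - 14*h^2 + 9*sqrt(2)*h + 36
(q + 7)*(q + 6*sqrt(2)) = q^2 + 7*q + 6*sqrt(2)*q + 42*sqrt(2)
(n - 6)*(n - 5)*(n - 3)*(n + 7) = n^4 - 7*n^3 - 35*n^2 + 351*n - 630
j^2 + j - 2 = (j - 1)*(j + 2)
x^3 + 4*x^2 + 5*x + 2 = (x + 1)^2*(x + 2)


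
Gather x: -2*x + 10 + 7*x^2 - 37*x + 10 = 7*x^2 - 39*x + 20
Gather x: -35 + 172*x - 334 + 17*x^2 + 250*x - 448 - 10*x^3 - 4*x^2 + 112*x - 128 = -10*x^3 + 13*x^2 + 534*x - 945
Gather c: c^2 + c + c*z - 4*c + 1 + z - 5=c^2 + c*(z - 3) + z - 4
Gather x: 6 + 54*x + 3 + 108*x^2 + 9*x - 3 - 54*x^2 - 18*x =54*x^2 + 45*x + 6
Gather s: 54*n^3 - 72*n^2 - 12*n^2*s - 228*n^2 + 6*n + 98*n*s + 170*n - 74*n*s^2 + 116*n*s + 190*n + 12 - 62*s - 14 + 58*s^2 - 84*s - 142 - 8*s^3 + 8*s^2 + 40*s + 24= 54*n^3 - 300*n^2 + 366*n - 8*s^3 + s^2*(66 - 74*n) + s*(-12*n^2 + 214*n - 106) - 120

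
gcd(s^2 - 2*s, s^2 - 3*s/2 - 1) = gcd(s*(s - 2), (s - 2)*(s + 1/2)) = s - 2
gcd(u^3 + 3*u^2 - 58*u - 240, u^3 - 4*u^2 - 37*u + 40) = u^2 - 3*u - 40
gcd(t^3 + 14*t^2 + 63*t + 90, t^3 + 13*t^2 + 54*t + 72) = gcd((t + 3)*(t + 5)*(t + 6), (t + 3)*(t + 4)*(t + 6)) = t^2 + 9*t + 18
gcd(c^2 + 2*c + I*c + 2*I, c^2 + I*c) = c + I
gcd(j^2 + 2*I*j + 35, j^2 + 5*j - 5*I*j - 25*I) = j - 5*I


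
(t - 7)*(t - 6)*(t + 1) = t^3 - 12*t^2 + 29*t + 42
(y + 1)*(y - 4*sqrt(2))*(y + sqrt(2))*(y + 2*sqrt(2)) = y^4 - sqrt(2)*y^3 + y^3 - 20*y^2 - sqrt(2)*y^2 - 16*sqrt(2)*y - 20*y - 16*sqrt(2)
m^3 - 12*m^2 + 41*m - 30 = (m - 6)*(m - 5)*(m - 1)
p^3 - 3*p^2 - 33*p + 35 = (p - 7)*(p - 1)*(p + 5)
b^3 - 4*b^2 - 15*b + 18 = (b - 6)*(b - 1)*(b + 3)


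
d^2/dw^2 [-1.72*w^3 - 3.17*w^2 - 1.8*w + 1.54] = -10.32*w - 6.34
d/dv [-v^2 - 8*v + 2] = -2*v - 8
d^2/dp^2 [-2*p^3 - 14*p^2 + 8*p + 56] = -12*p - 28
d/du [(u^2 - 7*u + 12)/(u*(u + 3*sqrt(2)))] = (3*sqrt(2)*u^2 + 7*u^2 - 24*u - 36*sqrt(2))/(u^2*(u^2 + 6*sqrt(2)*u + 18))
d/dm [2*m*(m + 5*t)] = 4*m + 10*t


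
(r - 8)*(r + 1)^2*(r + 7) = r^4 + r^3 - 57*r^2 - 113*r - 56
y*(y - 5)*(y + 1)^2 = y^4 - 3*y^3 - 9*y^2 - 5*y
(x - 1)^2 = x^2 - 2*x + 1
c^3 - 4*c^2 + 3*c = c*(c - 3)*(c - 1)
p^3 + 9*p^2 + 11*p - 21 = (p - 1)*(p + 3)*(p + 7)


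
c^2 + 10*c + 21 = (c + 3)*(c + 7)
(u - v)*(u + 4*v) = u^2 + 3*u*v - 4*v^2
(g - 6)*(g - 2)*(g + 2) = g^3 - 6*g^2 - 4*g + 24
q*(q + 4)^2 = q^3 + 8*q^2 + 16*q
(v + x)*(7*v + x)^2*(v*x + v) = 49*v^4*x + 49*v^4 + 63*v^3*x^2 + 63*v^3*x + 15*v^2*x^3 + 15*v^2*x^2 + v*x^4 + v*x^3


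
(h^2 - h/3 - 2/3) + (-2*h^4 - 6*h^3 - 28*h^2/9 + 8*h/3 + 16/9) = -2*h^4 - 6*h^3 - 19*h^2/9 + 7*h/3 + 10/9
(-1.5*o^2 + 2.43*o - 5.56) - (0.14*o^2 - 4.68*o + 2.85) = -1.64*o^2 + 7.11*o - 8.41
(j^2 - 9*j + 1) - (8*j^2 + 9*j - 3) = -7*j^2 - 18*j + 4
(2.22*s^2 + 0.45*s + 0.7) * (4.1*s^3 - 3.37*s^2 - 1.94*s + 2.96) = 9.102*s^5 - 5.6364*s^4 - 2.9533*s^3 + 3.3392*s^2 - 0.0259999999999998*s + 2.072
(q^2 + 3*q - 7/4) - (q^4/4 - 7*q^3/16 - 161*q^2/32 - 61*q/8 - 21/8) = -q^4/4 + 7*q^3/16 + 193*q^2/32 + 85*q/8 + 7/8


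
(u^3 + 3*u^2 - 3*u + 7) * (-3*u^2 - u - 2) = -3*u^5 - 10*u^4 + 4*u^3 - 24*u^2 - u - 14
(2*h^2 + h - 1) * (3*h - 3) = 6*h^3 - 3*h^2 - 6*h + 3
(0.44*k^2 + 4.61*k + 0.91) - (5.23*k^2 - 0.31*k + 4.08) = -4.79*k^2 + 4.92*k - 3.17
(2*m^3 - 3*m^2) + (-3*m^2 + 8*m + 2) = 2*m^3 - 6*m^2 + 8*m + 2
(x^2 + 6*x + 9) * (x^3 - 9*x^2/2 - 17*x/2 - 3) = x^5 + 3*x^4/2 - 53*x^3/2 - 189*x^2/2 - 189*x/2 - 27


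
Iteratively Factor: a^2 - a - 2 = (a + 1)*(a - 2)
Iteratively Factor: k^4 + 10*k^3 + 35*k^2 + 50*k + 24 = (k + 4)*(k^3 + 6*k^2 + 11*k + 6) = (k + 2)*(k + 4)*(k^2 + 4*k + 3) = (k + 2)*(k + 3)*(k + 4)*(k + 1)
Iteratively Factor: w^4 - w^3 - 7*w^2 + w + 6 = (w + 2)*(w^3 - 3*w^2 - w + 3) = (w - 1)*(w + 2)*(w^2 - 2*w - 3) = (w - 3)*(w - 1)*(w + 2)*(w + 1)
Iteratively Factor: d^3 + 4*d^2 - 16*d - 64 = (d - 4)*(d^2 + 8*d + 16) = (d - 4)*(d + 4)*(d + 4)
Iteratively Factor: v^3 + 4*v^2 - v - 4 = (v + 4)*(v^2 - 1) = (v - 1)*(v + 4)*(v + 1)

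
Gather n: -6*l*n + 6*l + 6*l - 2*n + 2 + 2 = 12*l + n*(-6*l - 2) + 4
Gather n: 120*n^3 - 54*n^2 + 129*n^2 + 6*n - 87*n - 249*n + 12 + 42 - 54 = 120*n^3 + 75*n^2 - 330*n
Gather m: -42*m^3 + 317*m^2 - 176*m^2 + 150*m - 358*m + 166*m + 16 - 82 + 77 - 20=-42*m^3 + 141*m^2 - 42*m - 9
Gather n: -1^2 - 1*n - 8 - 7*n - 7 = -8*n - 16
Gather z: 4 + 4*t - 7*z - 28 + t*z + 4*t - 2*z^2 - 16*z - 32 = 8*t - 2*z^2 + z*(t - 23) - 56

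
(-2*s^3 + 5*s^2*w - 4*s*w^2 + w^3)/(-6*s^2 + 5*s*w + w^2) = (2*s^2 - 3*s*w + w^2)/(6*s + w)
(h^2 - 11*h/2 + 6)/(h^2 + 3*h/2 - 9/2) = (h - 4)/(h + 3)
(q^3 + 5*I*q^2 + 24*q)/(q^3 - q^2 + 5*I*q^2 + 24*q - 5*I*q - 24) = q/(q - 1)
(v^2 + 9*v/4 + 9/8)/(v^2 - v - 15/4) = (4*v + 3)/(2*(2*v - 5))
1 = 1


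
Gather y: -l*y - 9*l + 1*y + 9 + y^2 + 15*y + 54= -9*l + y^2 + y*(16 - l) + 63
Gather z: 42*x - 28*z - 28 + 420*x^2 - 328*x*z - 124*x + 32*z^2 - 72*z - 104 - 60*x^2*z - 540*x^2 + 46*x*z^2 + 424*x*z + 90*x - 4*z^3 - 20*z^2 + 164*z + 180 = -120*x^2 + 8*x - 4*z^3 + z^2*(46*x + 12) + z*(-60*x^2 + 96*x + 64) + 48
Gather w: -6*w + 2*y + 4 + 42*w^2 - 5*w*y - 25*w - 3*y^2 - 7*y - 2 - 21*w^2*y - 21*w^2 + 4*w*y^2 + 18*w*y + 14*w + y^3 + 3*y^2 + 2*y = w^2*(21 - 21*y) + w*(4*y^2 + 13*y - 17) + y^3 - 3*y + 2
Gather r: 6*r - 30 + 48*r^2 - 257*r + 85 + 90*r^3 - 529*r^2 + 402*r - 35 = 90*r^3 - 481*r^2 + 151*r + 20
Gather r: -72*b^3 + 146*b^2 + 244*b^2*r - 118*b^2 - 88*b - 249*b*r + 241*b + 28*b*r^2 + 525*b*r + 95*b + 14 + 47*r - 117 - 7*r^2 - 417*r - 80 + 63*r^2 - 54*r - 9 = -72*b^3 + 28*b^2 + 248*b + r^2*(28*b + 56) + r*(244*b^2 + 276*b - 424) - 192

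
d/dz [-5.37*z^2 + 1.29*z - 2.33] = 1.29 - 10.74*z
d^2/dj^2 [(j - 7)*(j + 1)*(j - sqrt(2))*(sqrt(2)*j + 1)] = 12*sqrt(2)*j^2 - 36*sqrt(2)*j - 6*j - 16*sqrt(2) + 12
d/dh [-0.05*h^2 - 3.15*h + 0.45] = -0.1*h - 3.15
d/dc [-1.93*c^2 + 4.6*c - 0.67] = 4.6 - 3.86*c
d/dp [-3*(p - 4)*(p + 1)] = 9 - 6*p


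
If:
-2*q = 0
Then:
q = 0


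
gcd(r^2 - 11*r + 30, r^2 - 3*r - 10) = r - 5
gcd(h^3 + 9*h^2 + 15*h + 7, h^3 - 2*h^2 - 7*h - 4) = h^2 + 2*h + 1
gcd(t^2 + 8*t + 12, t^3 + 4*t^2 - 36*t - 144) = t + 6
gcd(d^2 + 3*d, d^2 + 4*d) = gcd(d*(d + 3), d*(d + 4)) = d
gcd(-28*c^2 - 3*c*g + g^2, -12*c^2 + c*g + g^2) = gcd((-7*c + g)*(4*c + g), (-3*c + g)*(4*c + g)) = 4*c + g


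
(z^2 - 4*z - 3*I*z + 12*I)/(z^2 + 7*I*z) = (z^2 - 4*z - 3*I*z + 12*I)/(z*(z + 7*I))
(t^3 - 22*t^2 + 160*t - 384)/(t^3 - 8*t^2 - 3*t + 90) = (t^2 - 16*t + 64)/(t^2 - 2*t - 15)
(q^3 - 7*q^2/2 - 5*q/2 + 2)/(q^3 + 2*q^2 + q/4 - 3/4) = 2*(q - 4)/(2*q + 3)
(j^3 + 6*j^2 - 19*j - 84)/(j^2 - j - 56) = (j^2 - j - 12)/(j - 8)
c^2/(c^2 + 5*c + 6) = c^2/(c^2 + 5*c + 6)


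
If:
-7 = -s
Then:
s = 7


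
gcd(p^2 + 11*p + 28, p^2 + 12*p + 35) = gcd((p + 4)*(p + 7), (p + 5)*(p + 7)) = p + 7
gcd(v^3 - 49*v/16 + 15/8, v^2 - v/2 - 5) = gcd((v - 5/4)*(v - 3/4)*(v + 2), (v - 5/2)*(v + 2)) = v + 2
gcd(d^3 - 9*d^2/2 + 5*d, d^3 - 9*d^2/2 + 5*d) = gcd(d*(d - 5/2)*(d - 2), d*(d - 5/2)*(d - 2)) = d^3 - 9*d^2/2 + 5*d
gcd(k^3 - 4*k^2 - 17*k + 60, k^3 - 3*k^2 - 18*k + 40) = k^2 - k - 20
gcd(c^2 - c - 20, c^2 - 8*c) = 1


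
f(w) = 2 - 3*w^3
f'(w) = -9*w^2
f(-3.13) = 93.99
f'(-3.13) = -88.17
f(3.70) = -149.96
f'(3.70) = -123.21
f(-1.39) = 10.06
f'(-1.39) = -17.39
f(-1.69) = 16.48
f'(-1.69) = -25.70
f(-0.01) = 2.00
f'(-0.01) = -0.00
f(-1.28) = 8.29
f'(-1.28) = -14.75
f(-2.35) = 40.93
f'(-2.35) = -49.70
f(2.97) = -76.59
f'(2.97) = -79.39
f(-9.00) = 2189.00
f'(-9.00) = -729.00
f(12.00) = -5182.00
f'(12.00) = -1296.00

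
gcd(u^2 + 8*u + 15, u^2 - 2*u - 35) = u + 5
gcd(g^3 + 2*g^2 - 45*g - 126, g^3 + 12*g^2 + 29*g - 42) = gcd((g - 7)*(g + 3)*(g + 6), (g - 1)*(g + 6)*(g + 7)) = g + 6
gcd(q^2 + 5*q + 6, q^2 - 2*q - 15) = q + 3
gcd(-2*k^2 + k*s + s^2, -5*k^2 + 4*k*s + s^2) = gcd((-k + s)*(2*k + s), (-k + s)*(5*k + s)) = -k + s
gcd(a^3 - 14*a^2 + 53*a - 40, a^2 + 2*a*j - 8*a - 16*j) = a - 8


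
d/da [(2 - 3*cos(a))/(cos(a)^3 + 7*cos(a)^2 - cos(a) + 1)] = (-6*cos(a)^3 - 15*cos(a)^2 + 28*cos(a) + 1)*sin(a)/(sin(a)^2*cos(a) + 7*sin(a)^2 - 8)^2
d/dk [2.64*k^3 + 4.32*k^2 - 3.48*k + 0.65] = 7.92*k^2 + 8.64*k - 3.48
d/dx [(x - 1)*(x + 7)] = 2*x + 6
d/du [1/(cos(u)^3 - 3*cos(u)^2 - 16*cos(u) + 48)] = (3*cos(u)^2 - 6*cos(u) - 16)*sin(u)/(cos(u)^3 - 3*cos(u)^2 - 16*cos(u) + 48)^2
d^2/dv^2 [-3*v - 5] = 0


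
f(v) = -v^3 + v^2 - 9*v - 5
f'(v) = -3*v^2 + 2*v - 9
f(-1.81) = 20.50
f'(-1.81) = -22.45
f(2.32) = -32.98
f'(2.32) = -20.51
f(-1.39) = 12.13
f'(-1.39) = -17.58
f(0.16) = -6.42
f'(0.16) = -8.76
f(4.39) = -109.84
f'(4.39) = -58.04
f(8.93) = -717.75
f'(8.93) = -230.37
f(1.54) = -20.14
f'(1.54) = -13.03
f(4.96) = -147.06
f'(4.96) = -72.88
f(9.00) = -734.00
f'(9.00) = -234.00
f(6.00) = -239.00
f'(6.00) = -105.00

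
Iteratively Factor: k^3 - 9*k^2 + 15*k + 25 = (k - 5)*(k^2 - 4*k - 5) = (k - 5)^2*(k + 1)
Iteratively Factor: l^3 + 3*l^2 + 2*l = (l + 1)*(l^2 + 2*l) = (l + 1)*(l + 2)*(l)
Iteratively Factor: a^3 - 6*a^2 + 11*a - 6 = (a - 2)*(a^2 - 4*a + 3) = (a - 2)*(a - 1)*(a - 3)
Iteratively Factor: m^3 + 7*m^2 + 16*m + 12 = (m + 2)*(m^2 + 5*m + 6) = (m + 2)*(m + 3)*(m + 2)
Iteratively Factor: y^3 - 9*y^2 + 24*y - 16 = (y - 4)*(y^2 - 5*y + 4) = (y - 4)*(y - 1)*(y - 4)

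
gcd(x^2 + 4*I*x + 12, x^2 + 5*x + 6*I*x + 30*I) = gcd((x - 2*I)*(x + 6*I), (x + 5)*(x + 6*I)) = x + 6*I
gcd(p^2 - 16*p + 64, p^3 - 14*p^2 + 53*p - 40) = p - 8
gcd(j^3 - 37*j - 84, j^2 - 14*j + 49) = j - 7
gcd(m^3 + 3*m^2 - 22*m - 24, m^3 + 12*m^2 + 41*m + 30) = m^2 + 7*m + 6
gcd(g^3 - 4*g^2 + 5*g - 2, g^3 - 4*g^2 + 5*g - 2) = g^3 - 4*g^2 + 5*g - 2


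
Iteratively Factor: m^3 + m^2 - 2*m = (m - 1)*(m^2 + 2*m) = (m - 1)*(m + 2)*(m)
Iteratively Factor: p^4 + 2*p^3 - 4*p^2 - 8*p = (p + 2)*(p^3 - 4*p) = (p + 2)^2*(p^2 - 2*p) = (p - 2)*(p + 2)^2*(p)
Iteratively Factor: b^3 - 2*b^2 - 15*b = (b - 5)*(b^2 + 3*b) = b*(b - 5)*(b + 3)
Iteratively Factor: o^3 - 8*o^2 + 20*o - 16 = (o - 4)*(o^2 - 4*o + 4) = (o - 4)*(o - 2)*(o - 2)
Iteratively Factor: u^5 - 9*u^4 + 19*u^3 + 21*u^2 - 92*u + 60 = (u - 1)*(u^4 - 8*u^3 + 11*u^2 + 32*u - 60) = (u - 5)*(u - 1)*(u^3 - 3*u^2 - 4*u + 12) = (u - 5)*(u - 2)*(u - 1)*(u^2 - u - 6) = (u - 5)*(u - 3)*(u - 2)*(u - 1)*(u + 2)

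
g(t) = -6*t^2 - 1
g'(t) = -12*t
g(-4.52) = -123.58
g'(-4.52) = 54.24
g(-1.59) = -16.17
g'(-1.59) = 19.08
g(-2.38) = -34.99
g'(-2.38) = 28.56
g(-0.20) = -1.24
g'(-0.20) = 2.40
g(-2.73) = -45.72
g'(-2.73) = 32.76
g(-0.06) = -1.02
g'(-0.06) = 0.72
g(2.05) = -26.22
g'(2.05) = -24.60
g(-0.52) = -2.62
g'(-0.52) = 6.24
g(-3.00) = -55.00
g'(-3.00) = 36.00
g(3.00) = -55.00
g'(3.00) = -36.00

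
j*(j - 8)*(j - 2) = j^3 - 10*j^2 + 16*j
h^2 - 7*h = h*(h - 7)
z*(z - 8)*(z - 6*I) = z^3 - 8*z^2 - 6*I*z^2 + 48*I*z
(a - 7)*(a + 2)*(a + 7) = a^3 + 2*a^2 - 49*a - 98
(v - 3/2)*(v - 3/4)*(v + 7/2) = v^3 + 5*v^2/4 - 27*v/4 + 63/16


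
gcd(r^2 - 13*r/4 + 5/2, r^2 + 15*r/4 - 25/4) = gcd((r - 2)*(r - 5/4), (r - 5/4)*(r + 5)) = r - 5/4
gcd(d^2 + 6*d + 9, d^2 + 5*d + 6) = d + 3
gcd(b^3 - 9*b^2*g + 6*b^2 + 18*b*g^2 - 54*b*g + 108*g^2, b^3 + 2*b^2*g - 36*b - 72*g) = b + 6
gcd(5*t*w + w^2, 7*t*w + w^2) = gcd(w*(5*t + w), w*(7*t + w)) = w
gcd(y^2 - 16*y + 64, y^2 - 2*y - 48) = y - 8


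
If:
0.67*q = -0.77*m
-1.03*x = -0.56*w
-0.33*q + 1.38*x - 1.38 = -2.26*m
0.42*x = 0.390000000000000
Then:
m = 0.04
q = -0.04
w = 1.71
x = 0.93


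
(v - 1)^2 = v^2 - 2*v + 1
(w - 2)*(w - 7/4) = w^2 - 15*w/4 + 7/2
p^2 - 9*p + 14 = (p - 7)*(p - 2)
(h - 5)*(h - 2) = h^2 - 7*h + 10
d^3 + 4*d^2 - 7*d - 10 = (d - 2)*(d + 1)*(d + 5)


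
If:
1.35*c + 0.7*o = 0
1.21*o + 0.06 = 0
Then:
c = 0.03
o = -0.05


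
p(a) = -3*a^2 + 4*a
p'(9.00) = -50.00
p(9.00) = -207.00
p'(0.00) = 4.00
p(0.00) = 0.00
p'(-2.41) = 18.46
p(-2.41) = -27.06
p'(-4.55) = 31.30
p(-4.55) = -80.31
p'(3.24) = -15.44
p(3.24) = -18.53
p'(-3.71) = 26.26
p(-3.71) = -56.13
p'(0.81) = -0.86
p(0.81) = 1.27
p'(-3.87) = 27.22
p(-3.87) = -60.41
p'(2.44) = -10.64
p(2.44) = -8.10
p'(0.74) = -0.44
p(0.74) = 1.32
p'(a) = 4 - 6*a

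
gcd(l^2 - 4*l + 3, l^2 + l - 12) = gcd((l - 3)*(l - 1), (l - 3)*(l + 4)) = l - 3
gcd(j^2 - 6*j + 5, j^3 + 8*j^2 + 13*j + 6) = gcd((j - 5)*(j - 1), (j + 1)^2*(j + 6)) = 1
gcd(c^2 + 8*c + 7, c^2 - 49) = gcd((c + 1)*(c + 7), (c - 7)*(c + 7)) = c + 7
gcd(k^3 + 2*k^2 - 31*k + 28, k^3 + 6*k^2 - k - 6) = k - 1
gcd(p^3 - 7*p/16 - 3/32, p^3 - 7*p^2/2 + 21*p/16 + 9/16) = p^2 - p/2 - 3/16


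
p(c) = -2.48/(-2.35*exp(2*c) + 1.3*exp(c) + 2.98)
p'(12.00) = 0.00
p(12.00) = 0.00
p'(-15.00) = 0.00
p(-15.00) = -0.83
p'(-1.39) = 0.01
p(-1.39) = -0.79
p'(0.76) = -1.87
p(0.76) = 0.50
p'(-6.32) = 0.00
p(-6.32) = -0.83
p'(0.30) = -82.35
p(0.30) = -5.48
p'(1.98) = -0.05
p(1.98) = 0.02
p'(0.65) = -3.68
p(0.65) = 0.79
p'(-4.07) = 0.01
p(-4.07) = -0.83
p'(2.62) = -0.01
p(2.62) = 0.01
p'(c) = -2.48*(4.7*exp(2*c) - 1.3*exp(c))/(-2.35*exp(2*c) + 1.3*exp(c) + 2.98)^2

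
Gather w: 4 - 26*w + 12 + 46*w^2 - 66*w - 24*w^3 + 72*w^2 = -24*w^3 + 118*w^2 - 92*w + 16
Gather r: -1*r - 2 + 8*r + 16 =7*r + 14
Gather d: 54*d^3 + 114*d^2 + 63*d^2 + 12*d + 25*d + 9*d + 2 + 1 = 54*d^3 + 177*d^2 + 46*d + 3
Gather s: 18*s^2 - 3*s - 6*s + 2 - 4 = 18*s^2 - 9*s - 2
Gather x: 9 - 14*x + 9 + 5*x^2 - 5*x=5*x^2 - 19*x + 18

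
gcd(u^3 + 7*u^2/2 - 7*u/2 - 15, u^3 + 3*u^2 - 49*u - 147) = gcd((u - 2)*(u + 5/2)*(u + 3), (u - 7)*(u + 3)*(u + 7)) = u + 3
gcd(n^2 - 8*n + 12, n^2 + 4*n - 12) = n - 2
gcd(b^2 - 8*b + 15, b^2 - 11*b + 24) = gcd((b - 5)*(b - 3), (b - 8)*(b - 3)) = b - 3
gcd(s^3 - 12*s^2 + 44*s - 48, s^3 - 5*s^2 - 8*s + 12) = s - 6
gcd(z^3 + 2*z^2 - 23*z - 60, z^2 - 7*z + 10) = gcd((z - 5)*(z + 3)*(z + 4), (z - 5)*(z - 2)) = z - 5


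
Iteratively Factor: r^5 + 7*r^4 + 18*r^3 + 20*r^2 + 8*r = (r)*(r^4 + 7*r^3 + 18*r^2 + 20*r + 8) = r*(r + 2)*(r^3 + 5*r^2 + 8*r + 4) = r*(r + 2)^2*(r^2 + 3*r + 2) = r*(r + 1)*(r + 2)^2*(r + 2)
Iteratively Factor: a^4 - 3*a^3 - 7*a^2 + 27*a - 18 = (a + 3)*(a^3 - 6*a^2 + 11*a - 6) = (a - 3)*(a + 3)*(a^2 - 3*a + 2) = (a - 3)*(a - 1)*(a + 3)*(a - 2)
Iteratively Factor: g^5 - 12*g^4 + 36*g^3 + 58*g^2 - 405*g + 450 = (g - 3)*(g^4 - 9*g^3 + 9*g^2 + 85*g - 150) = (g - 5)*(g - 3)*(g^3 - 4*g^2 - 11*g + 30) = (g - 5)^2*(g - 3)*(g^2 + g - 6) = (g - 5)^2*(g - 3)*(g + 3)*(g - 2)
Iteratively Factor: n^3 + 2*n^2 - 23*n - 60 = (n - 5)*(n^2 + 7*n + 12) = (n - 5)*(n + 3)*(n + 4)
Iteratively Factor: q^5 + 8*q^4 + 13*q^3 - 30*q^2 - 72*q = (q + 4)*(q^4 + 4*q^3 - 3*q^2 - 18*q) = (q + 3)*(q + 4)*(q^3 + q^2 - 6*q) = (q - 2)*(q + 3)*(q + 4)*(q^2 + 3*q) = (q - 2)*(q + 3)^2*(q + 4)*(q)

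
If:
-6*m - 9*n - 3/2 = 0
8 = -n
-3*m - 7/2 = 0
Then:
No Solution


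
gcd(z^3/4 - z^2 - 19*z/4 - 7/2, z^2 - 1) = z + 1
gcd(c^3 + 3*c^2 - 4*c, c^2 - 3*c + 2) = c - 1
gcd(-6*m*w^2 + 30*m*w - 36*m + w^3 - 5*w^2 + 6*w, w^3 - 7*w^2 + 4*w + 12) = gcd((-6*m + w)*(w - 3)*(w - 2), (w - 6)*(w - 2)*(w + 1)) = w - 2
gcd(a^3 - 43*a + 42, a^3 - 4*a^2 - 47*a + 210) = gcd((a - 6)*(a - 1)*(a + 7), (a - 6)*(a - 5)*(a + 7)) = a^2 + a - 42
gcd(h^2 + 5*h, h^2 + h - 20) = h + 5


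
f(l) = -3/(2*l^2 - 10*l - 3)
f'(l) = -3*(10 - 4*l)/(2*l^2 - 10*l - 3)^2 = 6*(2*l - 5)/(-2*l^2 + 10*l + 3)^2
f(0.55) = 0.38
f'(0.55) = -0.38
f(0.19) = 0.62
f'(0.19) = -1.19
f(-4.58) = -0.04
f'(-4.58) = -0.01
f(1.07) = 0.26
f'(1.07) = -0.13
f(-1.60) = -0.17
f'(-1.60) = -0.15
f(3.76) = 0.24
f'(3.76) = 0.10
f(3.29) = 0.21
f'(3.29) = 0.05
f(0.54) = 0.38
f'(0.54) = -0.38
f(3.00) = 0.20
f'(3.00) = 0.03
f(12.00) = -0.02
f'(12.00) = 0.00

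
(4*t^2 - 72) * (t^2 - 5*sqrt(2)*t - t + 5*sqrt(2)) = 4*t^4 - 20*sqrt(2)*t^3 - 4*t^3 - 72*t^2 + 20*sqrt(2)*t^2 + 72*t + 360*sqrt(2)*t - 360*sqrt(2)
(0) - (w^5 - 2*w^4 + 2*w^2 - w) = -w^5 + 2*w^4 - 2*w^2 + w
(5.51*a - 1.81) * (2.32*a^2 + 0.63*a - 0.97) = 12.7832*a^3 - 0.7279*a^2 - 6.485*a + 1.7557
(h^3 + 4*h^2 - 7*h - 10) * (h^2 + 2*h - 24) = h^5 + 6*h^4 - 23*h^3 - 120*h^2 + 148*h + 240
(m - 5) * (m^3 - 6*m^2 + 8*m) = m^4 - 11*m^3 + 38*m^2 - 40*m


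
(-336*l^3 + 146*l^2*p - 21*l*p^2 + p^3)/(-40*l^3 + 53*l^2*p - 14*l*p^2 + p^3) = (42*l^2 - 13*l*p + p^2)/(5*l^2 - 6*l*p + p^2)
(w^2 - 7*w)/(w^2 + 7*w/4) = 4*(w - 7)/(4*w + 7)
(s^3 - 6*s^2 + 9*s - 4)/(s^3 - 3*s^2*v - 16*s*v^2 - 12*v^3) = (-s^3 + 6*s^2 - 9*s + 4)/(-s^3 + 3*s^2*v + 16*s*v^2 + 12*v^3)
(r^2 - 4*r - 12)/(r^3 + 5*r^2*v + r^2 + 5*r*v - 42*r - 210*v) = (r + 2)/(r^2 + 5*r*v + 7*r + 35*v)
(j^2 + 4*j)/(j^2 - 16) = j/(j - 4)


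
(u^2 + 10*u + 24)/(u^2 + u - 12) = (u + 6)/(u - 3)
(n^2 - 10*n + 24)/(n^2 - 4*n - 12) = (n - 4)/(n + 2)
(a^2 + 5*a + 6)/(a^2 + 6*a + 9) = (a + 2)/(a + 3)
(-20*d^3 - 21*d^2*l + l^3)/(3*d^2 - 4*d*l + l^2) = (-20*d^3 - 21*d^2*l + l^3)/(3*d^2 - 4*d*l + l^2)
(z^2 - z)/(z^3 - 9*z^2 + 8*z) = 1/(z - 8)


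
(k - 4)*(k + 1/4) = k^2 - 15*k/4 - 1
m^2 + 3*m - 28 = (m - 4)*(m + 7)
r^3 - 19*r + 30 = (r - 3)*(r - 2)*(r + 5)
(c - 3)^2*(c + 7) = c^3 + c^2 - 33*c + 63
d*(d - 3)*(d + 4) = d^3 + d^2 - 12*d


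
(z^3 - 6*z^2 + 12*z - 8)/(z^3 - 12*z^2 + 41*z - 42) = (z^2 - 4*z + 4)/(z^2 - 10*z + 21)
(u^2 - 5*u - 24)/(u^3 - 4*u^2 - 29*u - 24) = 1/(u + 1)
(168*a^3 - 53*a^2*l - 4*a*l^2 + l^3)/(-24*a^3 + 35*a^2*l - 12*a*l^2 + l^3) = (-7*a - l)/(a - l)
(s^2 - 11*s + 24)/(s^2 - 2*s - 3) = (s - 8)/(s + 1)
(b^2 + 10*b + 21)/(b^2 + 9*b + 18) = (b + 7)/(b + 6)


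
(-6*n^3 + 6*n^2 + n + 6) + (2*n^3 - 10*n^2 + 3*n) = -4*n^3 - 4*n^2 + 4*n + 6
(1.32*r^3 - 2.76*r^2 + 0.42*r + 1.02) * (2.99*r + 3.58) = 3.9468*r^4 - 3.5268*r^3 - 8.625*r^2 + 4.5534*r + 3.6516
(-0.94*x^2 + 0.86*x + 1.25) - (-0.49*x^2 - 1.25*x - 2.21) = -0.45*x^2 + 2.11*x + 3.46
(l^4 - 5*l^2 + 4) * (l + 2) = l^5 + 2*l^4 - 5*l^3 - 10*l^2 + 4*l + 8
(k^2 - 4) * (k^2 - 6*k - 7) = k^4 - 6*k^3 - 11*k^2 + 24*k + 28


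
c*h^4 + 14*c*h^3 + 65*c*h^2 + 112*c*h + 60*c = (h + 2)*(h + 5)*(h + 6)*(c*h + c)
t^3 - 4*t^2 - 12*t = t*(t - 6)*(t + 2)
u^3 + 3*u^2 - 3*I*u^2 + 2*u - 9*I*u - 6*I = (u + 1)*(u + 2)*(u - 3*I)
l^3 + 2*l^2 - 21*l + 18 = (l - 3)*(l - 1)*(l + 6)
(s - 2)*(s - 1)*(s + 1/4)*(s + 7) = s^4 + 17*s^3/4 - 18*s^2 + 37*s/4 + 7/2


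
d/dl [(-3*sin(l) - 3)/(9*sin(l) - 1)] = 30*cos(l)/(9*sin(l) - 1)^2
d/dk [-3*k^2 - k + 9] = -6*k - 1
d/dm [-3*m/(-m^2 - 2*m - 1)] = 3*(1 - m)/(m^3 + 3*m^2 + 3*m + 1)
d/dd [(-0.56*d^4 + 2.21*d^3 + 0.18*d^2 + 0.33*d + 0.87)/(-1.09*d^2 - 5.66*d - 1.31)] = (1.2208*d^5 + 7.0999*d^4 - 22.0828*d^3 - 9.3444*d^2 + 1.425*d + 4.4919)/(1.1881*d^4 + 12.3388*d^3 + 34.8914*d^2 + 14.8292*d + 1.7161)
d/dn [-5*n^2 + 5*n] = 5 - 10*n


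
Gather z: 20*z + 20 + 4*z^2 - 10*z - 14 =4*z^2 + 10*z + 6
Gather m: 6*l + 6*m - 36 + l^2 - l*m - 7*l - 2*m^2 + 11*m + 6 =l^2 - l - 2*m^2 + m*(17 - l) - 30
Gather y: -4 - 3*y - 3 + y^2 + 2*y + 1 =y^2 - y - 6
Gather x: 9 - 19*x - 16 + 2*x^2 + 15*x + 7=2*x^2 - 4*x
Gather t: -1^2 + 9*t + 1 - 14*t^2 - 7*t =-14*t^2 + 2*t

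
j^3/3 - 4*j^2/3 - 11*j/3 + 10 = (j/3 + 1)*(j - 5)*(j - 2)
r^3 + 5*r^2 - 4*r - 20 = (r - 2)*(r + 2)*(r + 5)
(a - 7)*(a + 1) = a^2 - 6*a - 7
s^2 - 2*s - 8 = (s - 4)*(s + 2)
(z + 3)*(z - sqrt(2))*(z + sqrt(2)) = z^3 + 3*z^2 - 2*z - 6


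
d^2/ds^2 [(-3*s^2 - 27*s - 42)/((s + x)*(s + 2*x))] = 6*(3*s^3*x - 9*s^3 + 6*s^2*x^2 - 42*s^2 + 54*s*x^2 - 126*s*x - 4*x^4 + 54*x^3 - 98*x^2)/(s^6 + 9*s^5*x + 33*s^4*x^2 + 63*s^3*x^3 + 66*s^2*x^4 + 36*s*x^5 + 8*x^6)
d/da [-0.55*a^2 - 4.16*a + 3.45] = -1.1*a - 4.16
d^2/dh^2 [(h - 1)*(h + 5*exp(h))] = 5*h*exp(h) + 5*exp(h) + 2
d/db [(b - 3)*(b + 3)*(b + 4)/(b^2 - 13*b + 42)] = (b^4 - 26*b^3 + 83*b^2 + 408*b - 846)/(b^4 - 26*b^3 + 253*b^2 - 1092*b + 1764)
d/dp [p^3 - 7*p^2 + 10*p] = 3*p^2 - 14*p + 10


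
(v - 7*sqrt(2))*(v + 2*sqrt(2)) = v^2 - 5*sqrt(2)*v - 28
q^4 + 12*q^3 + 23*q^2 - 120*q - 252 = (q - 3)*(q + 2)*(q + 6)*(q + 7)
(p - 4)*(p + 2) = p^2 - 2*p - 8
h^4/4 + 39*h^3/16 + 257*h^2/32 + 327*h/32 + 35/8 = (h/4 + 1)*(h + 1)*(h + 5/4)*(h + 7/2)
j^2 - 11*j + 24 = (j - 8)*(j - 3)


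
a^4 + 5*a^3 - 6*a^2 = a^2*(a - 1)*(a + 6)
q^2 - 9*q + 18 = (q - 6)*(q - 3)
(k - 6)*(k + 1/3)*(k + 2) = k^3 - 11*k^2/3 - 40*k/3 - 4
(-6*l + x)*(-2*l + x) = 12*l^2 - 8*l*x + x^2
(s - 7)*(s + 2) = s^2 - 5*s - 14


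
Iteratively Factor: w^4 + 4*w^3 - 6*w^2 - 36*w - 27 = (w - 3)*(w^3 + 7*w^2 + 15*w + 9) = (w - 3)*(w + 1)*(w^2 + 6*w + 9) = (w - 3)*(w + 1)*(w + 3)*(w + 3)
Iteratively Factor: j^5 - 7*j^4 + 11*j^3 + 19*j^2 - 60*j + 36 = (j - 1)*(j^4 - 6*j^3 + 5*j^2 + 24*j - 36) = (j - 1)*(j + 2)*(j^3 - 8*j^2 + 21*j - 18) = (j - 2)*(j - 1)*(j + 2)*(j^2 - 6*j + 9) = (j - 3)*(j - 2)*(j - 1)*(j + 2)*(j - 3)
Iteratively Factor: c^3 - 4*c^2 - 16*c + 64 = (c + 4)*(c^2 - 8*c + 16) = (c - 4)*(c + 4)*(c - 4)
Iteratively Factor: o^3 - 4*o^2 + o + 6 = (o + 1)*(o^2 - 5*o + 6) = (o - 2)*(o + 1)*(o - 3)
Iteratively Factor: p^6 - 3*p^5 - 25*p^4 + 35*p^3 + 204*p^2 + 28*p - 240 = (p - 1)*(p^5 - 2*p^4 - 27*p^3 + 8*p^2 + 212*p + 240) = (p - 1)*(p + 2)*(p^4 - 4*p^3 - 19*p^2 + 46*p + 120) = (p - 5)*(p - 1)*(p + 2)*(p^3 + p^2 - 14*p - 24) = (p - 5)*(p - 1)*(p + 2)^2*(p^2 - p - 12) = (p - 5)*(p - 4)*(p - 1)*(p + 2)^2*(p + 3)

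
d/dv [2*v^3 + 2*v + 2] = 6*v^2 + 2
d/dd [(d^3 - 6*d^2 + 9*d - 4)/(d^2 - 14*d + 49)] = (d^3 - 21*d^2 + 75*d - 55)/(d^3 - 21*d^2 + 147*d - 343)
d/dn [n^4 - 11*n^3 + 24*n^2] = n*(4*n^2 - 33*n + 48)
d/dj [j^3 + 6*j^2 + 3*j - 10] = 3*j^2 + 12*j + 3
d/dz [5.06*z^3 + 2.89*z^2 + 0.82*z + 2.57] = 15.18*z^2 + 5.78*z + 0.82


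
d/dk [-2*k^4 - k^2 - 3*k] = -8*k^3 - 2*k - 3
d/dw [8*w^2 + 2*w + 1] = 16*w + 2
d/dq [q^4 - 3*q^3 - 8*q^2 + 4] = q*(4*q^2 - 9*q - 16)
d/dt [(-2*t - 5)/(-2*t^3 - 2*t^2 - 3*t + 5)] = (4*t^3 + 4*t^2 + 6*t - (2*t + 5)*(6*t^2 + 4*t + 3) - 10)/(2*t^3 + 2*t^2 + 3*t - 5)^2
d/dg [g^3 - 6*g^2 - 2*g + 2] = 3*g^2 - 12*g - 2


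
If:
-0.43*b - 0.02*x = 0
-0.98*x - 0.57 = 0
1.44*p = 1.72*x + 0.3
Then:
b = 0.03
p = -0.49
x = -0.58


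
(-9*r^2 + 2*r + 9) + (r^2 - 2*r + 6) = 15 - 8*r^2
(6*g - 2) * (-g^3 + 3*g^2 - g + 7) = -6*g^4 + 20*g^3 - 12*g^2 + 44*g - 14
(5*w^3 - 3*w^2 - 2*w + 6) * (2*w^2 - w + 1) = 10*w^5 - 11*w^4 + 4*w^3 + 11*w^2 - 8*w + 6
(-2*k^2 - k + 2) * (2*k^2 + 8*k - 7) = -4*k^4 - 18*k^3 + 10*k^2 + 23*k - 14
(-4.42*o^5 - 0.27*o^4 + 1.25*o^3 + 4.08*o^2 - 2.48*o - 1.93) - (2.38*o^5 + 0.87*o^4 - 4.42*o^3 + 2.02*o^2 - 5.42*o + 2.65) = -6.8*o^5 - 1.14*o^4 + 5.67*o^3 + 2.06*o^2 + 2.94*o - 4.58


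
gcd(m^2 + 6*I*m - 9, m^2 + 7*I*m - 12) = m + 3*I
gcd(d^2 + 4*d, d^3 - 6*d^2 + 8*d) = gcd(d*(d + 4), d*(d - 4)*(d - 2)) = d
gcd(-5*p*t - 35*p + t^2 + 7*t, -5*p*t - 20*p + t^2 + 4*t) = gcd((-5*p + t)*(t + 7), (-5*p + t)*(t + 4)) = 5*p - t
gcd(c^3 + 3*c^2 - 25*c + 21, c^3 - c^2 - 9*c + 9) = c^2 - 4*c + 3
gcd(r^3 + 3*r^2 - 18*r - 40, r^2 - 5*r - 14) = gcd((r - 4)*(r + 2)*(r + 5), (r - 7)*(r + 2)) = r + 2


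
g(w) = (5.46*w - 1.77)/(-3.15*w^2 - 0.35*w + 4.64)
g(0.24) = -0.11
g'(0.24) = 1.20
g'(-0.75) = 4.36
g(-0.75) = -1.87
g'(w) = (5.46*w - 1.77)*(6.3*w + 0.35)/(-3.15*w^2 - 0.35*w + 4.64)^2 + 5.46/(-3.15*w^2 - 0.35*w + 4.64) = (17.199*w^2 - 11.151*w + 24.7149)/(9.9225*w^4 + 2.205*w^3 - 29.1095*w^2 - 3.248*w + 21.5296)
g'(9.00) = 0.02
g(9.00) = -0.19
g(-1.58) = 3.89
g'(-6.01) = 0.06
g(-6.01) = 0.32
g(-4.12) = 0.51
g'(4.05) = 0.11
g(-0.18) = -0.60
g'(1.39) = 11.36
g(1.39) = -3.01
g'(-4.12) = 0.16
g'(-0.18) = 1.29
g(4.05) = -0.42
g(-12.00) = 0.15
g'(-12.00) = 0.01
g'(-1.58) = 11.96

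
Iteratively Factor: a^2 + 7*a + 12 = (a + 4)*(a + 3)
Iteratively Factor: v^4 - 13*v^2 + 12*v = (v)*(v^3 - 13*v + 12) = v*(v + 4)*(v^2 - 4*v + 3) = v*(v - 1)*(v + 4)*(v - 3)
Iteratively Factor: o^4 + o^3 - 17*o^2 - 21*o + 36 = (o - 1)*(o^3 + 2*o^2 - 15*o - 36) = (o - 1)*(o + 3)*(o^2 - o - 12) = (o - 1)*(o + 3)^2*(o - 4)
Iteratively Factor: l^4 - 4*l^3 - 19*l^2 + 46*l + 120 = (l + 2)*(l^3 - 6*l^2 - 7*l + 60) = (l - 4)*(l + 2)*(l^2 - 2*l - 15) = (l - 5)*(l - 4)*(l + 2)*(l + 3)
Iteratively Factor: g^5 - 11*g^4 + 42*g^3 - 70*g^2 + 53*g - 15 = (g - 1)*(g^4 - 10*g^3 + 32*g^2 - 38*g + 15) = (g - 5)*(g - 1)*(g^3 - 5*g^2 + 7*g - 3) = (g - 5)*(g - 3)*(g - 1)*(g^2 - 2*g + 1) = (g - 5)*(g - 3)*(g - 1)^2*(g - 1)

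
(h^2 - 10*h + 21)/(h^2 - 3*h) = (h - 7)/h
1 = 1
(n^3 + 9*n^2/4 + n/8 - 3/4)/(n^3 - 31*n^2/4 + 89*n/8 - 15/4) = (4*n^2 + 11*n + 6)/(4*n^2 - 29*n + 30)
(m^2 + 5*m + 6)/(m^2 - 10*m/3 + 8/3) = 3*(m^2 + 5*m + 6)/(3*m^2 - 10*m + 8)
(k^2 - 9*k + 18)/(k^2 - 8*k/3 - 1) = 3*(k - 6)/(3*k + 1)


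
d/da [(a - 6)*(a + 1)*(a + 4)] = 3*a^2 - 2*a - 26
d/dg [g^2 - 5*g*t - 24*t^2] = 2*g - 5*t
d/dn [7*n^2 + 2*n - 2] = 14*n + 2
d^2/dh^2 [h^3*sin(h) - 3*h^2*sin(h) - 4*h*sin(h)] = -h^3*sin(h) + 3*h^2*sin(h) + 6*h^2*cos(h) + 10*h*sin(h) - 12*h*cos(h) - 6*sin(h) - 8*cos(h)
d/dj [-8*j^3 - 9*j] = -24*j^2 - 9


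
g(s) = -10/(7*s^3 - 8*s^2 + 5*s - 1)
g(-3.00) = 0.04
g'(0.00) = 50.00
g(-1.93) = 0.11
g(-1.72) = 0.15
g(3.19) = -0.06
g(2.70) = -0.11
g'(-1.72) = 0.20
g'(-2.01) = 0.12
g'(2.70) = 0.14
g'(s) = -10*(-21*s^2 + 16*s - 5)/(7*s^3 - 8*s^2 + 5*s - 1)^2 = 10*(21*s^2 - 16*s + 5)/(7*s^3 - 8*s^2 + 5*s - 1)^2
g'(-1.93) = 0.14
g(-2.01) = 0.10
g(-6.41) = 0.00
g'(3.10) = 0.07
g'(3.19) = 0.06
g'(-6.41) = 0.00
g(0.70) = -10.19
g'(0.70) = 42.50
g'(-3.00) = 0.03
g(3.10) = -0.07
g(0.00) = 10.00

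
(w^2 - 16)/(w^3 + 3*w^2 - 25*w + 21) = (w^2 - 16)/(w^3 + 3*w^2 - 25*w + 21)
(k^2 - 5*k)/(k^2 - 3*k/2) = 2*(k - 5)/(2*k - 3)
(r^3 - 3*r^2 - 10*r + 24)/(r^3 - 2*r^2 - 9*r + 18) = (r - 4)/(r - 3)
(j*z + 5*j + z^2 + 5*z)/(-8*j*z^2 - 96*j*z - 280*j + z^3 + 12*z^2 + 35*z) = (j + z)/(-8*j*z - 56*j + z^2 + 7*z)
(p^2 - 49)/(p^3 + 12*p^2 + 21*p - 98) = (p - 7)/(p^2 + 5*p - 14)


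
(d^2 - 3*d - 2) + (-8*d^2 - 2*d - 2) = -7*d^2 - 5*d - 4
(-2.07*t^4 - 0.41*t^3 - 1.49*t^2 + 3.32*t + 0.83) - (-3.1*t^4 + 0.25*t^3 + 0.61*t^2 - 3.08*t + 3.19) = 1.03*t^4 - 0.66*t^3 - 2.1*t^2 + 6.4*t - 2.36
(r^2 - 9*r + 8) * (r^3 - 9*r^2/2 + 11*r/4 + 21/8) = r^5 - 27*r^4/2 + 205*r^3/4 - 465*r^2/8 - 13*r/8 + 21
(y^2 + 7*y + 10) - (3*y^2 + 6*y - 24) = -2*y^2 + y + 34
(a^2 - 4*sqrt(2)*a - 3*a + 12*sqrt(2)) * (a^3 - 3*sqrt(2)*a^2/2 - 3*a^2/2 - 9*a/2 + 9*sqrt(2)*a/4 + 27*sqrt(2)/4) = a^5 - 11*sqrt(2)*a^4/2 - 9*a^4/2 + 12*a^3 + 99*sqrt(2)*a^3/4 - 81*a^2/2 - 297*sqrt(2)*a/4 + 162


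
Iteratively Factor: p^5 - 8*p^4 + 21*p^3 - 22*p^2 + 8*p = (p - 1)*(p^4 - 7*p^3 + 14*p^2 - 8*p) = (p - 1)^2*(p^3 - 6*p^2 + 8*p) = (p - 4)*(p - 1)^2*(p^2 - 2*p) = p*(p - 4)*(p - 1)^2*(p - 2)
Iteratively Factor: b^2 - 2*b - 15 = (b + 3)*(b - 5)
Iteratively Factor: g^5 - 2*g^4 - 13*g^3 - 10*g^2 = (g)*(g^4 - 2*g^3 - 13*g^2 - 10*g) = g*(g + 2)*(g^3 - 4*g^2 - 5*g) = g*(g - 5)*(g + 2)*(g^2 + g) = g*(g - 5)*(g + 1)*(g + 2)*(g)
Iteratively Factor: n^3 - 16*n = (n - 4)*(n^2 + 4*n) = (n - 4)*(n + 4)*(n)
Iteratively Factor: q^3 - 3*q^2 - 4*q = (q - 4)*(q^2 + q) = q*(q - 4)*(q + 1)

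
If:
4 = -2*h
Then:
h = -2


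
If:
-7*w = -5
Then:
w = 5/7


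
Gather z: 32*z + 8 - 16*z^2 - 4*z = -16*z^2 + 28*z + 8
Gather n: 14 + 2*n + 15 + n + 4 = 3*n + 33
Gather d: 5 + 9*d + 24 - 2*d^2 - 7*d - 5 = -2*d^2 + 2*d + 24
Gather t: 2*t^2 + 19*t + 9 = 2*t^2 + 19*t + 9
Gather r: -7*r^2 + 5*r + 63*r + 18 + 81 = -7*r^2 + 68*r + 99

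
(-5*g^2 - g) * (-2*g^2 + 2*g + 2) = 10*g^4 - 8*g^3 - 12*g^2 - 2*g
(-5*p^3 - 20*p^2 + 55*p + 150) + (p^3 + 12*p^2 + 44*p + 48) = -4*p^3 - 8*p^2 + 99*p + 198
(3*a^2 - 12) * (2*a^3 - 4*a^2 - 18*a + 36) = 6*a^5 - 12*a^4 - 78*a^3 + 156*a^2 + 216*a - 432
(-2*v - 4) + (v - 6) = -v - 10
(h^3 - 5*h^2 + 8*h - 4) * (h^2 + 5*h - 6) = h^5 - 23*h^3 + 66*h^2 - 68*h + 24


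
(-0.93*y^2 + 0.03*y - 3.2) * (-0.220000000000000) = 0.2046*y^2 - 0.0066*y + 0.704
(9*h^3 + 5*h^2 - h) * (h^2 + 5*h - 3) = 9*h^5 + 50*h^4 - 3*h^3 - 20*h^2 + 3*h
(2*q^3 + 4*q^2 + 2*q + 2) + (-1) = 2*q^3 + 4*q^2 + 2*q + 1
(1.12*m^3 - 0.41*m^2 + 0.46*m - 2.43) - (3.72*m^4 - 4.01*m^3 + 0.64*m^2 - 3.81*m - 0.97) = -3.72*m^4 + 5.13*m^3 - 1.05*m^2 + 4.27*m - 1.46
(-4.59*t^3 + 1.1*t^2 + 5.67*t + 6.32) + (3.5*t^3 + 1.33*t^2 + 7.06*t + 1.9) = -1.09*t^3 + 2.43*t^2 + 12.73*t + 8.22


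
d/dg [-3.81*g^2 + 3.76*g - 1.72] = 3.76 - 7.62*g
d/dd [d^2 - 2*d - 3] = 2*d - 2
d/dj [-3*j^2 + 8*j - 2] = 8 - 6*j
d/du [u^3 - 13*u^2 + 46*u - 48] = 3*u^2 - 26*u + 46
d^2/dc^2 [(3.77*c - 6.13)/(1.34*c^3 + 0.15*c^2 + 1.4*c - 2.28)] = (40.616472*c^5 - 127.537716*c^4 - 33.68947*c^3 + 68.390418*c^2 - 112.358016*c - 4.15484)/(2.406104*c^9 + 0.80802*c^8 + 7.63197*c^7 - 10.590129*c^6 + 5.22402*c^5 - 24.93558*c^4 + 20.768768*c^3 - 11.06712*c^2 + 21.83328*c - 11.852352)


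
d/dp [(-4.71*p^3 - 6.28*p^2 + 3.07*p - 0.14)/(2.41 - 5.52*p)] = (51.9984*p^3 + 0.612299999999998*p^2 - 30.2696*p + 6.6259)/(30.4704*p^2 - 26.6064*p + 5.8081)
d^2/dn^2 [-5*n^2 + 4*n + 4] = -10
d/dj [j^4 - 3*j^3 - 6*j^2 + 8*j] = 4*j^3 - 9*j^2 - 12*j + 8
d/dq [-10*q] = -10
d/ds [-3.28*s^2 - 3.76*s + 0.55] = -6.56*s - 3.76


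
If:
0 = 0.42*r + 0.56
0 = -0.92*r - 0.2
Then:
No Solution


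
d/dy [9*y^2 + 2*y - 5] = 18*y + 2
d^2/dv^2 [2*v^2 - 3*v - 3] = 4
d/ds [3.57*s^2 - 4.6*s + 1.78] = 7.14*s - 4.6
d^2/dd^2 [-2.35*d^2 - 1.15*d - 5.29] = -4.70000000000000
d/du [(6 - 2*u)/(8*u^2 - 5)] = 2*(-8*u^2 + 16*u*(u - 3) + 5)/(8*u^2 - 5)^2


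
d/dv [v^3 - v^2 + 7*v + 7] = 3*v^2 - 2*v + 7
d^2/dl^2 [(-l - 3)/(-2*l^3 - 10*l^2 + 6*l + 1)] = 4*(2*(l + 3)*(3*l^2 + 10*l - 3)^2 + (-3*l^2 - 10*l - (l + 3)*(3*l + 5) + 3)*(2*l^3 + 10*l^2 - 6*l - 1))/(2*l^3 + 10*l^2 - 6*l - 1)^3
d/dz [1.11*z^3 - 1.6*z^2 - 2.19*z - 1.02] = 3.33*z^2 - 3.2*z - 2.19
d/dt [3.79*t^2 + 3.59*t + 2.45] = 7.58*t + 3.59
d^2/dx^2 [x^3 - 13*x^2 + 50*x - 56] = 6*x - 26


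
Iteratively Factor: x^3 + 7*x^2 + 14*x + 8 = (x + 4)*(x^2 + 3*x + 2) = (x + 1)*(x + 4)*(x + 2)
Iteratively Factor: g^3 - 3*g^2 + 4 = (g - 2)*(g^2 - g - 2) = (g - 2)*(g + 1)*(g - 2)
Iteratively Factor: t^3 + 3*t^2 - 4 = (t + 2)*(t^2 + t - 2) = (t - 1)*(t + 2)*(t + 2)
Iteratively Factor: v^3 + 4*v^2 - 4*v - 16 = (v + 4)*(v^2 - 4) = (v + 2)*(v + 4)*(v - 2)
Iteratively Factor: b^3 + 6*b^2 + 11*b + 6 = (b + 1)*(b^2 + 5*b + 6) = (b + 1)*(b + 3)*(b + 2)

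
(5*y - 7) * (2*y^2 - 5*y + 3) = 10*y^3 - 39*y^2 + 50*y - 21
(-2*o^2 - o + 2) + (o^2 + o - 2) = -o^2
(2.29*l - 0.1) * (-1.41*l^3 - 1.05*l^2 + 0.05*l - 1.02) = -3.2289*l^4 - 2.2635*l^3 + 0.2195*l^2 - 2.3408*l + 0.102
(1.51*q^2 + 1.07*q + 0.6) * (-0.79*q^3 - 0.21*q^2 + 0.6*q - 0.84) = -1.1929*q^5 - 1.1624*q^4 + 0.2073*q^3 - 0.7524*q^2 - 0.5388*q - 0.504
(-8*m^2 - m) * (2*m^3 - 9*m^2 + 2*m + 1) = -16*m^5 + 70*m^4 - 7*m^3 - 10*m^2 - m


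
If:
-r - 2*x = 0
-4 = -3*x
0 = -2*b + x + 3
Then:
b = 13/6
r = -8/3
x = 4/3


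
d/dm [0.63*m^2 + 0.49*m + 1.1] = 1.26*m + 0.49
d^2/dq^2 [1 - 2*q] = 0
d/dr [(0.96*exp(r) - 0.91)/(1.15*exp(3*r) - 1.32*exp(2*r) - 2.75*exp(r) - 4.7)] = (-2.208*exp(3*r) + 4.4067*exp(2*r) - 2.4024*exp(r) - 7.0145)*exp(r)/(1.3225*exp(6*r) - 3.036*exp(5*r) - 4.5826*exp(4*r) - 3.55*exp(3*r) + 19.9705*exp(2*r) + 25.85*exp(r) + 22.09)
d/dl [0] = 0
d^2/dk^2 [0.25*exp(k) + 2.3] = 0.25*exp(k)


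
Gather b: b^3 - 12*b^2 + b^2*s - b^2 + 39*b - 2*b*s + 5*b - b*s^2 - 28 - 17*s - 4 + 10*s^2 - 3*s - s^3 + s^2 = b^3 + b^2*(s - 13) + b*(-s^2 - 2*s + 44) - s^3 + 11*s^2 - 20*s - 32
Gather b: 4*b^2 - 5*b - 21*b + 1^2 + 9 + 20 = 4*b^2 - 26*b + 30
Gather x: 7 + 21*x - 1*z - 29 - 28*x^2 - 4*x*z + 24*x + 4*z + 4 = -28*x^2 + x*(45 - 4*z) + 3*z - 18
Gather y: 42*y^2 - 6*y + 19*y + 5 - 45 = 42*y^2 + 13*y - 40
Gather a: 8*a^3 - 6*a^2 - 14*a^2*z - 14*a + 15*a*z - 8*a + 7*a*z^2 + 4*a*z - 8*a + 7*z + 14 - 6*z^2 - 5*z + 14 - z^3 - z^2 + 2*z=8*a^3 + a^2*(-14*z - 6) + a*(7*z^2 + 19*z - 30) - z^3 - 7*z^2 + 4*z + 28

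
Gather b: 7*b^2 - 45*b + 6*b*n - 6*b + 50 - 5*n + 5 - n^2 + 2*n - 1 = 7*b^2 + b*(6*n - 51) - n^2 - 3*n + 54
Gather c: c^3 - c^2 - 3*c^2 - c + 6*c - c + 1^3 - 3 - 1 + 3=c^3 - 4*c^2 + 4*c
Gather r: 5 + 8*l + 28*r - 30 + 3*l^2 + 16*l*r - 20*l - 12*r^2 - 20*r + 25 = 3*l^2 - 12*l - 12*r^2 + r*(16*l + 8)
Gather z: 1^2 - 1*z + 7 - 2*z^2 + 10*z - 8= -2*z^2 + 9*z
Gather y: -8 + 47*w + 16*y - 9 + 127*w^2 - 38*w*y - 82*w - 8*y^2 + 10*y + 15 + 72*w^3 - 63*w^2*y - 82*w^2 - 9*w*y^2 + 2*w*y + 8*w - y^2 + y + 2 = 72*w^3 + 45*w^2 - 27*w + y^2*(-9*w - 9) + y*(-63*w^2 - 36*w + 27)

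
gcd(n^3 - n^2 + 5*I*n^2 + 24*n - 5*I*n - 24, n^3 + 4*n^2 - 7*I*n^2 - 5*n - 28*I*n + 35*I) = n - 1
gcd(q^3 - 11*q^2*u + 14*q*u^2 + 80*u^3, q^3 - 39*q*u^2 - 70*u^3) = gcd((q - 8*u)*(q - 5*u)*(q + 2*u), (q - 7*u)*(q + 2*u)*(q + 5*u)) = q + 2*u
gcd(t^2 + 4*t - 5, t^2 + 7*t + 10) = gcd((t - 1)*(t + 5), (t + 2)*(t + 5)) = t + 5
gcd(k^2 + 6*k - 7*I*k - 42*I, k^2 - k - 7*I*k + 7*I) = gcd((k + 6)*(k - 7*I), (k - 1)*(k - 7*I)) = k - 7*I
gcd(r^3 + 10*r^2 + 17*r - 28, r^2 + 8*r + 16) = r + 4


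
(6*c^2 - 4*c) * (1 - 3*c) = -18*c^3 + 18*c^2 - 4*c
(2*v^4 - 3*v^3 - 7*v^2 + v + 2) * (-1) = -2*v^4 + 3*v^3 + 7*v^2 - v - 2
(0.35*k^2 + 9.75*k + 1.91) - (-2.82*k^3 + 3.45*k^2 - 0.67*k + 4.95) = 2.82*k^3 - 3.1*k^2 + 10.42*k - 3.04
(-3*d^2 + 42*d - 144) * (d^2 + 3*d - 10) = -3*d^4 + 33*d^3 + 12*d^2 - 852*d + 1440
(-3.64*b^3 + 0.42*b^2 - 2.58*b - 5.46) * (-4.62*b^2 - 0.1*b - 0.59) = 16.8168*b^5 - 1.5764*b^4 + 14.0252*b^3 + 25.2354*b^2 + 2.0682*b + 3.2214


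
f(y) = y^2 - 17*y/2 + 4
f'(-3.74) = -15.98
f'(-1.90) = -12.30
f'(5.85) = 3.20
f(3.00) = -12.50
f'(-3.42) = -15.34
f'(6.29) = 4.08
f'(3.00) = -2.50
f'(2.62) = -3.26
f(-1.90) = 23.76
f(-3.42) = 44.77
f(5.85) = -11.50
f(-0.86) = 12.05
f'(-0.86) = -10.22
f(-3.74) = 49.78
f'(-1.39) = -11.28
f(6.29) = -9.90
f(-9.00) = 161.50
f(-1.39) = 17.75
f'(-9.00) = -26.50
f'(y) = 2*y - 17/2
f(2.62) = -11.41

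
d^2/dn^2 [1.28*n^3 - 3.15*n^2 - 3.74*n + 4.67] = 7.68*n - 6.3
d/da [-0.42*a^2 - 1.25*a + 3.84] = -0.84*a - 1.25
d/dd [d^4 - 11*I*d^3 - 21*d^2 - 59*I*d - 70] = 4*d^3 - 33*I*d^2 - 42*d - 59*I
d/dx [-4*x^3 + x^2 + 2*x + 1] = -12*x^2 + 2*x + 2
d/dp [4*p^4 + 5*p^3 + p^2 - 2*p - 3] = 16*p^3 + 15*p^2 + 2*p - 2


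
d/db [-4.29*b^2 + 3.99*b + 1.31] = 3.99 - 8.58*b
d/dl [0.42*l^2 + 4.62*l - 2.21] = 0.84*l + 4.62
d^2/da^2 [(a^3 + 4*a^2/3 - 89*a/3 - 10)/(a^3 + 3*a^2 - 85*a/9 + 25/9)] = 6*(-405*a^6 - 14742*a^5 - 74331*a^4 - 168756*a^3 + 96165*a^2 + 412650*a - 383125)/(729*a^9 + 6561*a^8 - 972*a^7 - 98172*a^6 + 45630*a^5 + 525150*a^4 - 941500*a^3 + 592500*a^2 - 159375*a + 15625)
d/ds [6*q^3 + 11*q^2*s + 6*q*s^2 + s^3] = 11*q^2 + 12*q*s + 3*s^2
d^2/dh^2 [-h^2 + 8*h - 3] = -2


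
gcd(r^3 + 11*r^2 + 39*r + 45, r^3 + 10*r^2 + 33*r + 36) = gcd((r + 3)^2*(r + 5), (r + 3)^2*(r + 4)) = r^2 + 6*r + 9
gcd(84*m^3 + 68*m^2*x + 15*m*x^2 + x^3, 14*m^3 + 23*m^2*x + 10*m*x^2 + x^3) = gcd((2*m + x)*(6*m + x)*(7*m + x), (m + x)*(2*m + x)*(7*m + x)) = 14*m^2 + 9*m*x + x^2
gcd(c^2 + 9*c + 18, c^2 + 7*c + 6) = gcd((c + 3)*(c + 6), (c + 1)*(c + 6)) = c + 6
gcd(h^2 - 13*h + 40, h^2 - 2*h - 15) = h - 5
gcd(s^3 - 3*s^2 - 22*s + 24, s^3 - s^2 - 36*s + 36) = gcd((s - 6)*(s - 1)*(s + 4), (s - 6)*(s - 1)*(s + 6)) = s^2 - 7*s + 6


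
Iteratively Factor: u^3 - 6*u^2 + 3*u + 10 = (u - 5)*(u^2 - u - 2) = (u - 5)*(u + 1)*(u - 2)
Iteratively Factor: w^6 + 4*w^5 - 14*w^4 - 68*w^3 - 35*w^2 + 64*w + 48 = (w + 1)*(w^5 + 3*w^4 - 17*w^3 - 51*w^2 + 16*w + 48) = (w + 1)*(w + 4)*(w^4 - w^3 - 13*w^2 + w + 12) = (w + 1)*(w + 3)*(w + 4)*(w^3 - 4*w^2 - w + 4) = (w - 1)*(w + 1)*(w + 3)*(w + 4)*(w^2 - 3*w - 4) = (w - 4)*(w - 1)*(w + 1)*(w + 3)*(w + 4)*(w + 1)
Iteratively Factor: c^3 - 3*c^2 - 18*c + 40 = (c - 5)*(c^2 + 2*c - 8) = (c - 5)*(c + 4)*(c - 2)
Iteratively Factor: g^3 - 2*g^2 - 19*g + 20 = (g - 1)*(g^2 - g - 20) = (g - 1)*(g + 4)*(g - 5)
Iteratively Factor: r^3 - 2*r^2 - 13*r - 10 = (r + 2)*(r^2 - 4*r - 5) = (r - 5)*(r + 2)*(r + 1)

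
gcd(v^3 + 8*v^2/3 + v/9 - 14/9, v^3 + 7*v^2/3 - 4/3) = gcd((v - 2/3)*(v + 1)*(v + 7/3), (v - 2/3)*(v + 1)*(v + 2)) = v^2 + v/3 - 2/3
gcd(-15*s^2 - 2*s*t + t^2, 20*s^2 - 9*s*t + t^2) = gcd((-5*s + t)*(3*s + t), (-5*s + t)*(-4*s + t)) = 5*s - t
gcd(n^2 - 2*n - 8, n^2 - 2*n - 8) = n^2 - 2*n - 8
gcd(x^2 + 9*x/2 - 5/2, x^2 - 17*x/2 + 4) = x - 1/2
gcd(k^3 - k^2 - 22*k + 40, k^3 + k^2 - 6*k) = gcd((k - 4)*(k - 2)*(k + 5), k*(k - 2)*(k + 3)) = k - 2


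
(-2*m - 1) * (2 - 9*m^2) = 18*m^3 + 9*m^2 - 4*m - 2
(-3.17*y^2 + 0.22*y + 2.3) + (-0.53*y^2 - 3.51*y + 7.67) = -3.7*y^2 - 3.29*y + 9.97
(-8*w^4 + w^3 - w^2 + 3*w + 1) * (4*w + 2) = -32*w^5 - 12*w^4 - 2*w^3 + 10*w^2 + 10*w + 2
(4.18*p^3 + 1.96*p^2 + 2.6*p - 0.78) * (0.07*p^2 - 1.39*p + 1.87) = 0.2926*p^5 - 5.673*p^4 + 5.2742*p^3 - 0.00340000000000007*p^2 + 5.9462*p - 1.4586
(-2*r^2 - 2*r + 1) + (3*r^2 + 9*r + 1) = r^2 + 7*r + 2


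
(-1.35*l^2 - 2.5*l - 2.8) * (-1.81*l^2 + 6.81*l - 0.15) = 2.4435*l^4 - 4.6685*l^3 - 11.7545*l^2 - 18.693*l + 0.42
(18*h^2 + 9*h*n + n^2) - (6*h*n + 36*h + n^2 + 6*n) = 18*h^2 + 3*h*n - 36*h - 6*n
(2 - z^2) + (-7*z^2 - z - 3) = -8*z^2 - z - 1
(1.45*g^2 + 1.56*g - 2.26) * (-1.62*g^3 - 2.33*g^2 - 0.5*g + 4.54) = -2.349*g^5 - 5.9057*g^4 - 0.6986*g^3 + 11.0688*g^2 + 8.2124*g - 10.2604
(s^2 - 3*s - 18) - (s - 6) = s^2 - 4*s - 12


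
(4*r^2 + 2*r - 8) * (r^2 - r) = 4*r^4 - 2*r^3 - 10*r^2 + 8*r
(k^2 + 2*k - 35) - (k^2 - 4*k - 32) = 6*k - 3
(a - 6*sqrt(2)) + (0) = a - 6*sqrt(2)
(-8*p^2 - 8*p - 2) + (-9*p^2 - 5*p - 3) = -17*p^2 - 13*p - 5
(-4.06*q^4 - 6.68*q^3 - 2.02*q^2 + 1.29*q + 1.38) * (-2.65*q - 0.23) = 10.759*q^5 + 18.6358*q^4 + 6.8894*q^3 - 2.9539*q^2 - 3.9537*q - 0.3174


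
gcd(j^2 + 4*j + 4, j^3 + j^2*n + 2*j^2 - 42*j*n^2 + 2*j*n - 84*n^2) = j + 2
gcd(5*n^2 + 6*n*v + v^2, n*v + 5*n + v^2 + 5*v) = n + v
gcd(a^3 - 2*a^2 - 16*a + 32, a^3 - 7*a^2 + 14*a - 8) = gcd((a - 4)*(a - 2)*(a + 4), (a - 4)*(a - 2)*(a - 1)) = a^2 - 6*a + 8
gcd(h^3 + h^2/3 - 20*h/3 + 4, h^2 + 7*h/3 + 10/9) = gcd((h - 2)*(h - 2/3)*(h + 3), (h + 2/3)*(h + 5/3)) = 1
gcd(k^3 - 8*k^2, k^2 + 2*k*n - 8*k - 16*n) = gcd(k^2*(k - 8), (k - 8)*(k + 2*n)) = k - 8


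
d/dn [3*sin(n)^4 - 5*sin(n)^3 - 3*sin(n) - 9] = 3*(4*sin(n)^3 - 5*sin(n)^2 - 1)*cos(n)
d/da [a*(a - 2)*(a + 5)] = 3*a^2 + 6*a - 10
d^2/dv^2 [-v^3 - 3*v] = -6*v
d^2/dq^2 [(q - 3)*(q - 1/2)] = 2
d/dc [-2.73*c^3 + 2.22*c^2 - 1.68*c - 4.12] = -8.19*c^2 + 4.44*c - 1.68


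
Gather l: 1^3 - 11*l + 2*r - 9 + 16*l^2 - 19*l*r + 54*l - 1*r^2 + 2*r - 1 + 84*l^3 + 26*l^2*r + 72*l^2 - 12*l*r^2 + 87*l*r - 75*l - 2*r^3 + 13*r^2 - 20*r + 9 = 84*l^3 + l^2*(26*r + 88) + l*(-12*r^2 + 68*r - 32) - 2*r^3 + 12*r^2 - 16*r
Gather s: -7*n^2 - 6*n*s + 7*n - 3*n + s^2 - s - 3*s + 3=-7*n^2 + 4*n + s^2 + s*(-6*n - 4) + 3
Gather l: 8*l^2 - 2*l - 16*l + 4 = 8*l^2 - 18*l + 4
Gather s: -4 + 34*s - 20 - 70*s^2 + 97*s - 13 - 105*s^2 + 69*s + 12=-175*s^2 + 200*s - 25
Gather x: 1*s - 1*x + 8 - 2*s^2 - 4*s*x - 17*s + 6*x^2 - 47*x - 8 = -2*s^2 - 16*s + 6*x^2 + x*(-4*s - 48)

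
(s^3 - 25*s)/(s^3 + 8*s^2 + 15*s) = (s - 5)/(s + 3)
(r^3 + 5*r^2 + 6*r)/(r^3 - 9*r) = (r + 2)/(r - 3)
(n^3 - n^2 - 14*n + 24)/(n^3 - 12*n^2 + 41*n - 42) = (n + 4)/(n - 7)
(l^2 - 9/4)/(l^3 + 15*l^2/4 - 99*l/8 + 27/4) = 2*(2*l + 3)/(4*l^2 + 21*l - 18)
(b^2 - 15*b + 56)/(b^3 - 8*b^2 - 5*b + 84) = (b - 8)/(b^2 - b - 12)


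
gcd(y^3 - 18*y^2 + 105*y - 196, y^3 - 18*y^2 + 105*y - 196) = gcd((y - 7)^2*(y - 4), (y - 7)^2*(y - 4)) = y^3 - 18*y^2 + 105*y - 196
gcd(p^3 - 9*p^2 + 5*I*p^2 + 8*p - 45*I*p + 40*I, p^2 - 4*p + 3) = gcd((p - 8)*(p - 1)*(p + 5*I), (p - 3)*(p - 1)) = p - 1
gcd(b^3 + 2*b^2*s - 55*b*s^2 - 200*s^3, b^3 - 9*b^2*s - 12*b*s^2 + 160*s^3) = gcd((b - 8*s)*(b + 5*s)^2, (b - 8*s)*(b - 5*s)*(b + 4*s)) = -b + 8*s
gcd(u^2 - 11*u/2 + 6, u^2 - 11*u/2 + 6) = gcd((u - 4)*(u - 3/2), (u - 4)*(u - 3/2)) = u^2 - 11*u/2 + 6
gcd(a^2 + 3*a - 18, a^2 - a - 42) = a + 6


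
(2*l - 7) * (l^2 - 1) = 2*l^3 - 7*l^2 - 2*l + 7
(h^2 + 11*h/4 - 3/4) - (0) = h^2 + 11*h/4 - 3/4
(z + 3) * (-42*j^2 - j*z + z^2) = -42*j^2*z - 126*j^2 - j*z^2 - 3*j*z + z^3 + 3*z^2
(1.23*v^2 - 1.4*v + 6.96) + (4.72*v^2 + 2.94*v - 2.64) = 5.95*v^2 + 1.54*v + 4.32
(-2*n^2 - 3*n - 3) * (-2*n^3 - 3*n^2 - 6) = 4*n^5 + 12*n^4 + 15*n^3 + 21*n^2 + 18*n + 18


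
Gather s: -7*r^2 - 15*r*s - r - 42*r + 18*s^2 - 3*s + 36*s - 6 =-7*r^2 - 43*r + 18*s^2 + s*(33 - 15*r) - 6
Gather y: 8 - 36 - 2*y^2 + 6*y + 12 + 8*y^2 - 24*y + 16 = 6*y^2 - 18*y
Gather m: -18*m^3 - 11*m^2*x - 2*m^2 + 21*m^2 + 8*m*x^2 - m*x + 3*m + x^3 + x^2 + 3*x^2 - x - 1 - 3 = -18*m^3 + m^2*(19 - 11*x) + m*(8*x^2 - x + 3) + x^3 + 4*x^2 - x - 4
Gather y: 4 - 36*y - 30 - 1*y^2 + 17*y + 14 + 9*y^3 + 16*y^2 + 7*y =9*y^3 + 15*y^2 - 12*y - 12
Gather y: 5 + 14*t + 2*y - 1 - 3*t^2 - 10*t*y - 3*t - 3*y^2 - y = -3*t^2 + 11*t - 3*y^2 + y*(1 - 10*t) + 4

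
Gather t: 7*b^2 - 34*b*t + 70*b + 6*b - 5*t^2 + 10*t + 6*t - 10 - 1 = 7*b^2 + 76*b - 5*t^2 + t*(16 - 34*b) - 11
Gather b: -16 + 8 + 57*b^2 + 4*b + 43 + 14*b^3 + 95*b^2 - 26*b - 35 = 14*b^3 + 152*b^2 - 22*b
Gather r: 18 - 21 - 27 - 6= -36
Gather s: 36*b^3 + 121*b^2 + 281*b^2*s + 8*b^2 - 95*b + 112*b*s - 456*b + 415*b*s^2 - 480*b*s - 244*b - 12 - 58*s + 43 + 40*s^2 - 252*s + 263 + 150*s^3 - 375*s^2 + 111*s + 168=36*b^3 + 129*b^2 - 795*b + 150*s^3 + s^2*(415*b - 335) + s*(281*b^2 - 368*b - 199) + 462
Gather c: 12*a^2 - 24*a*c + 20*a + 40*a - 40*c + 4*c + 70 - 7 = 12*a^2 + 60*a + c*(-24*a - 36) + 63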